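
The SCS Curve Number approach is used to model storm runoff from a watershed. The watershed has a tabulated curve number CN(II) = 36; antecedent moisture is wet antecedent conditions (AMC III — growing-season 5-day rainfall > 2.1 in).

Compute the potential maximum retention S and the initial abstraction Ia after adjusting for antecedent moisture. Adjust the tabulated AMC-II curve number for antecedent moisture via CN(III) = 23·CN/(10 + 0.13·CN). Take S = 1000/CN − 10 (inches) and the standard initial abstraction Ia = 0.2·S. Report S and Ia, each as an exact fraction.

S = 1600/207 in ≈ 7.729 in; Ia = 320/207 in ≈ 1.546 in

Wet (AMC III): CN(III) = 23·36/(10 + 0.13·36) = 828/(367/25) = 20700/367 ≈ 56.403
S = 1000/(20700/367) − 10 = 1600/207 in ≈ 7.729 in
Ia = 0.2·(1600/207) = 320/207 in ≈ 1.546 in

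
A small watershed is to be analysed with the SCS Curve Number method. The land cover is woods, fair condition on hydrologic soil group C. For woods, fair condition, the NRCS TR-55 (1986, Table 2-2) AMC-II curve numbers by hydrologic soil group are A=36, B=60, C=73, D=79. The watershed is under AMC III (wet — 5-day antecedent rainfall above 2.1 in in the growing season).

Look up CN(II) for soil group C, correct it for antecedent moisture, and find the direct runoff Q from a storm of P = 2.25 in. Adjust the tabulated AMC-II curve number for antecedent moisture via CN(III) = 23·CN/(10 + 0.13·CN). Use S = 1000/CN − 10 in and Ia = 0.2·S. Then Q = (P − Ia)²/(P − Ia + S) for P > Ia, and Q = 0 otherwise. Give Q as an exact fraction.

NRCS table: woods, fair condition, soil group C → CN(II) = 73
Adjust CN=73 to AMC III: 23·73/(10 + 0.13·73) → 1679 ÷ (1949/100) = 167900/1949 ≈ 86.147
Retention S: 1000/CN − 10 with CN=86.147 → S = 2700/1679 ≈ 1.608 in
Ia = 0.2·(2700/1679) = 540/1679 in ≈ 0.322 in
P − Ia = 2.250 − 0.322 = 12951/6716 ≈ 1.928 in (> 0, runoff occurs)
Runoff Q = (P−Ia)²/(P−Ia+S) = (1.928)²/(1.928+1.608) = 18636489/17723524 ≈ 1.052 in

Q = 18636489/17723524 in ≈ 1.052 in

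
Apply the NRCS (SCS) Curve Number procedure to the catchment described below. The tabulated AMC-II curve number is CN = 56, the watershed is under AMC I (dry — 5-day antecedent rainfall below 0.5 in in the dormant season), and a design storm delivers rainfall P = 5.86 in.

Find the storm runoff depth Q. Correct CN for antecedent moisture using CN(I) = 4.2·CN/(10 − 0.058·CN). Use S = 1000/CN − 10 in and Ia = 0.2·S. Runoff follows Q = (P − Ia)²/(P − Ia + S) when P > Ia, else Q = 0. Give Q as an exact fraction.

Q = 242456041/1125071850 in ≈ 0.216 in

CN(I) from CN(II)=56: (4.2·56)/(10 − 0.058·56) = 7350/211 ≈ 34.834
S = 1000/(7350/211) − 10 = 2750/147 in ≈ 18.707 in
Ia = 0.2S: 0.2·18.707 = 3.741 in (exactly 550/147)
Excess rainfall: 5.860 − 3.741 = 2.119 in; P > Ia so Q > 0
Q = (15571/7350)²/((15571/7350) + 2750/147) = (242456041/54022500)/(153071/7350) = 242456041/1125071850 in ≈ 0.216 in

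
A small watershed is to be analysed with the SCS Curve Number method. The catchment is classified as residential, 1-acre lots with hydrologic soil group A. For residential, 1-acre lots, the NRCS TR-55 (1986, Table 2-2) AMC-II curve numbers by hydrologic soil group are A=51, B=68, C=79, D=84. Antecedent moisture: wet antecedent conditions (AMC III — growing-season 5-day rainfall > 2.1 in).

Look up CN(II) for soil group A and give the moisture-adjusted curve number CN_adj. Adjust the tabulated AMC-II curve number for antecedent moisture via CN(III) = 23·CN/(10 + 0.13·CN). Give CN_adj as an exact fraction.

CN_adj = 117300/1663 ≈ 70.535

NRCS table: residential, 1-acre lots, soil group A → CN(II) = 51
CN(III) from CN(II)=51: (23·51)/(10 + 0.13·51) = 117300/1663 ≈ 70.535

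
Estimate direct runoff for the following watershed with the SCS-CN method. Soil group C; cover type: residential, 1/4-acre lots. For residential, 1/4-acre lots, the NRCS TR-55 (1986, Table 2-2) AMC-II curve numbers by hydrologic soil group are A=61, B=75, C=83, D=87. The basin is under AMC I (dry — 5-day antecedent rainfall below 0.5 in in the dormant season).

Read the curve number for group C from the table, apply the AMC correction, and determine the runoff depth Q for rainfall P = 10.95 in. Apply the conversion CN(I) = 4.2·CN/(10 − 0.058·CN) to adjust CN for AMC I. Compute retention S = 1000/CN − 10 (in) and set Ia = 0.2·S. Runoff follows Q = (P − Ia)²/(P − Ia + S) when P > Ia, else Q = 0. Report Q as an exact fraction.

Q = 120907112089/18047614620 in ≈ 6.699 in

NRCS table: residential, 1/4-acre lots, soil group C → CN(II) = 83
Dry (AMC I): CN(I) = 4.2·83/(10 − 0.058·83) = (1743/5)/(2593/500) = 174300/2593 ≈ 67.219
Max retention: S = 1000/(174300/2593) − 10 = 8500/1743 in (≈ 4.877 in)
Initial abstraction Ia = S/5 = (8500/1743)/5 = 1700/1743 ≈ 0.975 in
Since P=10.950 > Ia=0.975: effective rainfall P−Ia = 347717/34860 in
Runoff Q = (P−Ia)²/(P−Ia+S) = (9.975)²/(9.975+4.877) = 120907112089/18047614620 ≈ 6.699 in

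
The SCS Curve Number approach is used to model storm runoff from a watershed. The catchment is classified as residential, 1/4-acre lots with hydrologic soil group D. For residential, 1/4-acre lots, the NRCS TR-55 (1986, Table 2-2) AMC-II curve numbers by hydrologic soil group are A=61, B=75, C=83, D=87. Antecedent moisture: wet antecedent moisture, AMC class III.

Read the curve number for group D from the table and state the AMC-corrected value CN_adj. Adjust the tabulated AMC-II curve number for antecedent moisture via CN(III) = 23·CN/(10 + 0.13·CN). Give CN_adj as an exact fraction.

NRCS table: residential, 1/4-acre lots, soil group D → CN(II) = 87
Adjust CN=87 to AMC III: 23·87/(10 + 0.13·87) → 2001 ÷ (2131/100) = 200100/2131 ≈ 93.900

CN_adj = 200100/2131 ≈ 93.900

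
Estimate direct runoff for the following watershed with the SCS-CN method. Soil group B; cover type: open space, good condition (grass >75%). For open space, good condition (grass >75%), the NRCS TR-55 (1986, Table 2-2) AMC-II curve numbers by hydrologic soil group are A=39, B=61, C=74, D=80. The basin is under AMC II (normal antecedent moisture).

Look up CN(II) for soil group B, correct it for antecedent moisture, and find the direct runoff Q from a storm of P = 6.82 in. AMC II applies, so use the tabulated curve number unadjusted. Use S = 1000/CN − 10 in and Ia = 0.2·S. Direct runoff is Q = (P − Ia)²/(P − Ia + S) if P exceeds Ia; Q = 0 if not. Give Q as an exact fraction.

NRCS table: open space, good condition (grass >75%), soil group B → CN(II) = 61
Average conditions: CN = 61 (no AMC adjustment).
Max retention: S = 1000/61 − 10 = 390/61 in (≈ 6.393 in)
Initial abstraction Ia = S/5 = (390/61)/5 = 78/61 ≈ 1.279 in
Excess rainfall: 6.820 − 1.279 = 5.541 in; P > Ia so Q > 0
Q: (16901/3050)² ÷ (36401/3050) = 285643801/111023050 in (≈ 2.573 in)

Q = 285643801/111023050 in ≈ 2.573 in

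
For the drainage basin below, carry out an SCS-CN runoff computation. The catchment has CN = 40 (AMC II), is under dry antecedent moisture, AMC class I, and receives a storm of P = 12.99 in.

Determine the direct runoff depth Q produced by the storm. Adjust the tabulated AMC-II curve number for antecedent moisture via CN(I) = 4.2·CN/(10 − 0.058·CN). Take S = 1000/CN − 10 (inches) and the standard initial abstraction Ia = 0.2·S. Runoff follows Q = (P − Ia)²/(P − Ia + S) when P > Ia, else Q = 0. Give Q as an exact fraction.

Q = 16752649/20365100 in ≈ 0.823 in

Dry (AMC I): CN(I) = 4.2·40/(10 − 0.058·40) = 168/(192/25) = 175/8 ≈ 21.875
Retention S: 1000/CN − 10 with CN=21.875 → S = 250/7 ≈ 35.714 in
Ia = 0.2S: 0.2·35.714 = 7.143 in (exactly 50/7)
Since P=12.990 > Ia=7.143: effective rainfall P−Ia = 4093/700 in
Runoff Q = (P−Ia)²/(P−Ia+S) = (5.847)²/(5.847+35.714) = 16752649/20365100 ≈ 0.823 in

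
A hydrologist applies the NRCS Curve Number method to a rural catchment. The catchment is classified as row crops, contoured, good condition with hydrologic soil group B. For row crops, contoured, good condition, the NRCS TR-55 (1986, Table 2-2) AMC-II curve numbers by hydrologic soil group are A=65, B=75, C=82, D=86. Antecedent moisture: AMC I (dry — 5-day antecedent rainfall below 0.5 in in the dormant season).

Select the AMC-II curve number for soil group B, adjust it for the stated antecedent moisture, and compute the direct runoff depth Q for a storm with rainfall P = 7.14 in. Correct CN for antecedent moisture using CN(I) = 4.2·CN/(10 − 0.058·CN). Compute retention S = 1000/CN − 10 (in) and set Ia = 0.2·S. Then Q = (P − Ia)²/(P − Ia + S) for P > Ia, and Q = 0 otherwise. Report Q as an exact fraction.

Q = 305935081/133846650 in ≈ 2.286 in

NRCS table: row crops, contoured, good condition, soil group B → CN(II) = 75
Dry (AMC I): CN(I) = 4.2·75/(10 − 0.058·75) = 315/(113/20) = 6300/113 ≈ 55.752
Retention S: 1000/CN − 10 with CN=55.752 → S = 500/63 ≈ 7.937 in
Initial abstraction Ia = S/5 = (500/63)/5 = 100/63 ≈ 1.587 in
P − Ia = 7.140 − 1.587 = 17491/3150 ≈ 5.553 in (> 0, runoff occurs)
Q = (17491/3150)²/((17491/3150) + 500/63) = (305935081/9922500)/(42491/3150) = 305935081/133846650 in ≈ 2.286 in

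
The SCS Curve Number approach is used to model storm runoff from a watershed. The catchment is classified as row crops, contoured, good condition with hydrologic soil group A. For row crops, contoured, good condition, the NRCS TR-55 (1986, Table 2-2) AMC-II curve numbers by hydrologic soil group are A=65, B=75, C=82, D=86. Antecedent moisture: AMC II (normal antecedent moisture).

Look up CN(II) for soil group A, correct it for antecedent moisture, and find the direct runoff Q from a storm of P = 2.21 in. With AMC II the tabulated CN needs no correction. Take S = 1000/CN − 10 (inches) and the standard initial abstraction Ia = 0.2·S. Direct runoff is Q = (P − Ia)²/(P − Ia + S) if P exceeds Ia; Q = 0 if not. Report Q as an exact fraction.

Q = 2169729/11014900 in ≈ 0.197 in

NRCS table: row crops, contoured, good condition, soil group A → CN(II) = 65
AMC II — tabulated CN = 65 applies directly.
S = 1000/65 − 10 = 70/13 in ≈ 5.385 in
Ia = 0.2S: 0.2·5.385 = 1.077 in (exactly 14/13)
Excess rainfall: 2.210 − 1.077 = 1.133 in; P > Ia so Q > 0
Q: (1473/1300)² ÷ (8473/1300) = 2169729/11014900 in (≈ 0.197 in)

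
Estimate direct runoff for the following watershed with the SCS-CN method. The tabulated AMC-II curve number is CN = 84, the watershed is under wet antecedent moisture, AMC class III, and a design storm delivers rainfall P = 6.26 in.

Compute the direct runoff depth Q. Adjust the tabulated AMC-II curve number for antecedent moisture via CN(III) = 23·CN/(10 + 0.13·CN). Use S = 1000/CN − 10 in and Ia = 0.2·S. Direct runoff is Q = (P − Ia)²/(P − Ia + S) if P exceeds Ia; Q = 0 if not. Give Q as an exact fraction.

Adjust CN=84 to AMC III: 23·84/(10 + 0.13·84) → 1932 ÷ (523/25) = 48300/523 ≈ 92.352
Max retention: S = 1000/(48300/523) − 10 = 400/483 in (≈ 0.828 in)
Ia = 0.2S: 0.2·0.828 = 0.166 in (exactly 80/483)
Excess rainfall: 6.260 − 0.166 = 6.094 in; P > Ia so Q > 0
Q: (147179/24150)² ÷ (167179/24150) = 21661658041/4037372850 in (≈ 5.365 in)

Q = 21661658041/4037372850 in ≈ 5.365 in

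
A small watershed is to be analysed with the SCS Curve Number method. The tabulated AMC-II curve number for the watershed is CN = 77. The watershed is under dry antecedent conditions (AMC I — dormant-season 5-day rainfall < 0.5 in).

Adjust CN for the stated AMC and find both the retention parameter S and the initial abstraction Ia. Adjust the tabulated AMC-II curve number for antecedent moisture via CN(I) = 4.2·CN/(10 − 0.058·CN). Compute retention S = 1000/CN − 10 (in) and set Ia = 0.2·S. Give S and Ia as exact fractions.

S = 11500/1617 in ≈ 7.112 in; Ia = 2300/1617 in ≈ 1.422 in

CN(I) from CN(II)=77: (4.2·77)/(10 − 0.058·77) = 161700/2767 ≈ 58.439
Max retention: S = 1000/(161700/2767) − 10 = 11500/1617 in (≈ 7.112 in)
Ia = 0.2S: 0.2·7.112 = 1.422 in (exactly 2300/1617)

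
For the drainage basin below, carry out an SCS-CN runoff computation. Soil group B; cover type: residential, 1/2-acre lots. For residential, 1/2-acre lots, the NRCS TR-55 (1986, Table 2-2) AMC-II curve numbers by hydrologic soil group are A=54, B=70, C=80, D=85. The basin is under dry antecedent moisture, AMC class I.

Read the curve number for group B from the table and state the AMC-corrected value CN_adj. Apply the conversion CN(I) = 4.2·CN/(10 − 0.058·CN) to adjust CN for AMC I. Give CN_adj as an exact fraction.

CN_adj = 4900/99 ≈ 49.495

NRCS table: residential, 1/2-acre lots, soil group B → CN(II) = 70
CN(I) from CN(II)=70: (4.2·70)/(10 − 0.058·70) = 4900/99 ≈ 49.495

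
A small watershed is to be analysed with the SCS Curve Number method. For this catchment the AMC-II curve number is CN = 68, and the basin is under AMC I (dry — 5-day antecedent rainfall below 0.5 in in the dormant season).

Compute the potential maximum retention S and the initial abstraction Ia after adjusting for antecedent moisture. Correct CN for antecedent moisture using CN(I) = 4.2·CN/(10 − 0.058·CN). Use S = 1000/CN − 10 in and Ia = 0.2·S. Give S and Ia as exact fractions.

Adjust CN=68 to AMC I: 4.2·68/(10 − 0.058·68) → (1428/5) ÷ (757/125) = 35700/757 ≈ 47.160
S = 1000/(35700/757) − 10 = 4000/357 in ≈ 11.204 in
Initial abstraction Ia = S/5 = (4000/357)/5 = 800/357 ≈ 2.241 in

S = 4000/357 in ≈ 11.204 in; Ia = 800/357 in ≈ 2.241 in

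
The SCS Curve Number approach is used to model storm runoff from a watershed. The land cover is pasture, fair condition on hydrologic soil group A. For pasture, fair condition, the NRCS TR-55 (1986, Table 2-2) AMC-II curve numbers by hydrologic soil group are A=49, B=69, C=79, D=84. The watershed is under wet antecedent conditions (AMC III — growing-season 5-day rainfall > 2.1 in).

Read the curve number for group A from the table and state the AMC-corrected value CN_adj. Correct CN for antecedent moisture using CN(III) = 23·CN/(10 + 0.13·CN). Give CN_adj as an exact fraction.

NRCS table: pasture, fair condition, soil group A → CN(II) = 49
Wet (AMC III): CN(III) = 23·49/(10 + 0.13·49) = 1127/(1637/100) = 112700/1637 ≈ 68.845

CN_adj = 112700/1637 ≈ 68.845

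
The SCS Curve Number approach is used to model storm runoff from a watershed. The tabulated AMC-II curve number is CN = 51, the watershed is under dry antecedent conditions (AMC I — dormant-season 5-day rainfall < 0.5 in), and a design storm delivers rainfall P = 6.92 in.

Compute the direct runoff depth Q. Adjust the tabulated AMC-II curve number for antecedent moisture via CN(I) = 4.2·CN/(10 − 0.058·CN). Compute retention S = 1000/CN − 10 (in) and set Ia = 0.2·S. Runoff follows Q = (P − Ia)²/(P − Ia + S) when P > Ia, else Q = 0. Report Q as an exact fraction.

CN(I) from CN(II)=51: (4.2·51)/(10 − 0.058·51) = 15300/503 ≈ 30.417
Retention S: 1000/CN − 10 with CN=30.417 → S = 3500/153 ≈ 22.876 in
Ia = 0.2·(3500/153) = 700/153 in ≈ 4.575 in
Since P=6.920 > Ia=4.575: effective rainfall P−Ia = 8969/3825 in
Q: (8969/3825)² ÷ (96469/3825) = 80442961/368993925 in (≈ 0.218 in)

Q = 80442961/368993925 in ≈ 0.218 in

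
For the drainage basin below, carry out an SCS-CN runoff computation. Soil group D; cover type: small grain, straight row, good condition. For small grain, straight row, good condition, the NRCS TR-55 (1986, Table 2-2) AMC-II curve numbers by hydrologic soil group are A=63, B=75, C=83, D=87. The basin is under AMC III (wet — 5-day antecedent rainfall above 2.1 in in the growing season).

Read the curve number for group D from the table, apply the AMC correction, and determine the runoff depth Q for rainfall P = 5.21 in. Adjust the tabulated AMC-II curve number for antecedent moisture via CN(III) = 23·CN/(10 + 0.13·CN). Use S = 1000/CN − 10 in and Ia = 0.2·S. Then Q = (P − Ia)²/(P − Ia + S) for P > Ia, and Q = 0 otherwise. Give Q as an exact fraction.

Q = 1033314943441/229418852100 in ≈ 4.504 in

NRCS table: small grain, straight row, good condition, soil group D → CN(II) = 87
Wet (AMC III): CN(III) = 23·87/(10 + 0.13·87) = 2001/(2131/100) = 200100/2131 ≈ 93.900
S = 1000/(200100/2131) − 10 = 1300/2001 in ≈ 0.650 in
Initial abstraction Ia = S/5 = (1300/2001)/5 = 260/2001 ≈ 0.130 in
Excess rainfall: 5.210 − 0.130 = 5.080 in; P > Ia so Q > 0
Q: (1016521/200100)² ÷ (1146521/200100) = 1033314943441/229418852100 in (≈ 4.504 in)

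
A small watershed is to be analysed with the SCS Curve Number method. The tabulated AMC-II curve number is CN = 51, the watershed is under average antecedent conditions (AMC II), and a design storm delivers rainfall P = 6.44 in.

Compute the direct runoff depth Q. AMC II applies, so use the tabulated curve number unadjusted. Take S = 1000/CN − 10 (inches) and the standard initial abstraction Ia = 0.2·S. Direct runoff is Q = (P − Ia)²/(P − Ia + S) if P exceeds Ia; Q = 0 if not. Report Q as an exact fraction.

Q = 4741303/3280575 in ≈ 1.445 in

Average conditions: CN = 51 (no AMC adjustment).
Retention S: 1000/CN − 10 with CN=51.000 → S = 490/51 ≈ 9.608 in
Initial abstraction Ia = S/5 = (490/51)/5 = 98/51 ≈ 1.922 in
Excess rainfall: 6.440 − 1.922 = 4.518 in; P > Ia so Q > 0
Runoff Q = (P−Ia)²/(P−Ia+S) = (4.518)²/(4.518+9.608) = 4741303/3280575 ≈ 1.445 in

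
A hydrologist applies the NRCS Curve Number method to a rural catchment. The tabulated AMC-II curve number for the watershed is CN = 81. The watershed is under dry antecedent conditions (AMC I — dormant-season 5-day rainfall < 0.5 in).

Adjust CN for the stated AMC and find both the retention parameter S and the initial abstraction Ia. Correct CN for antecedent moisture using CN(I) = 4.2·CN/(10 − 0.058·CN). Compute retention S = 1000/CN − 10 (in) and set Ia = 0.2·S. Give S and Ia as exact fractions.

S = 9500/1701 in ≈ 5.585 in; Ia = 1900/1701 in ≈ 1.117 in

Adjust CN=81 to AMC I: 4.2·81/(10 − 0.058·81) → (1701/5) ÷ (2651/500) = 170100/2651 ≈ 64.164
S = 1000/(170100/2651) − 10 = 9500/1701 in ≈ 5.585 in
Ia = 0.2·(9500/1701) = 1900/1701 in ≈ 1.117 in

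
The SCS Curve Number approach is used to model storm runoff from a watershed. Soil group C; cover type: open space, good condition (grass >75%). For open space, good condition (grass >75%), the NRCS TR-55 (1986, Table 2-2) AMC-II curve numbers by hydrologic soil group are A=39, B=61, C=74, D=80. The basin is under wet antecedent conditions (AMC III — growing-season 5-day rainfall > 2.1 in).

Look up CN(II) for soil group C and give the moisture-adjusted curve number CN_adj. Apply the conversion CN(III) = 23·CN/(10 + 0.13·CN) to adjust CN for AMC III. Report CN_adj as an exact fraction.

CN_adj = 85100/981 ≈ 86.748

NRCS table: open space, good condition (grass >75%), soil group C → CN(II) = 74
Wet (AMC III): CN(III) = 23·74/(10 + 0.13·74) = 1702/(981/50) = 85100/981 ≈ 86.748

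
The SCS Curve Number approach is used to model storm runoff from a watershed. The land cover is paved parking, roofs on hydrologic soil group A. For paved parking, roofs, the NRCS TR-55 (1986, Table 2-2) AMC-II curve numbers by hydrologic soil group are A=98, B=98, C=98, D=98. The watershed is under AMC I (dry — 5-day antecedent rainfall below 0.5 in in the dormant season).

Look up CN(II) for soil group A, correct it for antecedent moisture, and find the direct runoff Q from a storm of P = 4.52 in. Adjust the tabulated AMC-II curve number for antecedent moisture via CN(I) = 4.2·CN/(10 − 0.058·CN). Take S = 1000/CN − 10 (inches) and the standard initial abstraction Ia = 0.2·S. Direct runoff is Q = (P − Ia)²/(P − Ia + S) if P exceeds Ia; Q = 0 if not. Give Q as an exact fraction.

Q = 12945205729/3248475825 in ≈ 3.985 in

NRCS table: paved parking, roofs, soil group A → CN(II) = 98
Dry (AMC I): CN(I) = 4.2·98/(10 − 0.058·98) = (2058/5)/(1079/250) = 102900/1079 ≈ 95.366
Max retention: S = 1000/(102900/1079) − 10 = 500/1029 in (≈ 0.486 in)
Ia = 0.2S: 0.2·0.486 = 0.097 in (exactly 100/1029)
P − Ia = 4.520 − 0.097 = 113777/25725 ≈ 4.423 in (> 0, runoff occurs)
Q = (113777/25725)²/((113777/25725) + 500/1029) = (12945205729/661775625)/(126277/25725) = 12945205729/3248475825 in ≈ 3.985 in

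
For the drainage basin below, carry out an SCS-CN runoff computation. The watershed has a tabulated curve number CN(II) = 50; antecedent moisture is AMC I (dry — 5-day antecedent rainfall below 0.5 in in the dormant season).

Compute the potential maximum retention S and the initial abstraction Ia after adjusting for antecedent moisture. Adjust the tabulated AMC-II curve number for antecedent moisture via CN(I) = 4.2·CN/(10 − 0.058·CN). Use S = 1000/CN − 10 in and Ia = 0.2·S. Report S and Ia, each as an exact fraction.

CN(I) from CN(II)=50: (4.2·50)/(10 − 0.058·50) = 2100/71 ≈ 29.577
Retention S: 1000/CN − 10 with CN=29.577 → S = 500/21 ≈ 23.810 in
Initial abstraction Ia = S/5 = (500/21)/5 = 100/21 ≈ 4.762 in

S = 500/21 in ≈ 23.810 in; Ia = 100/21 in ≈ 4.762 in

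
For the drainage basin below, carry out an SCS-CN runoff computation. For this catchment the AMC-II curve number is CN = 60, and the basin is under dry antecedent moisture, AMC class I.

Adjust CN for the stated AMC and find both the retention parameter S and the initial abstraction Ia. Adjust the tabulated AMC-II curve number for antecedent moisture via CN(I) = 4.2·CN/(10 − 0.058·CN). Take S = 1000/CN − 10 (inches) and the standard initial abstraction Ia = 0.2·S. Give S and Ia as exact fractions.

Adjust CN=60 to AMC I: 4.2·60/(10 − 0.058·60) → 252 ÷ (163/25) = 6300/163 ≈ 38.650
Retention S: 1000/CN − 10 with CN=38.650 → S = 1000/63 ≈ 15.873 in
Initial abstraction Ia = S/5 = (1000/63)/5 = 200/63 ≈ 3.175 in

S = 1000/63 in ≈ 15.873 in; Ia = 200/63 in ≈ 3.175 in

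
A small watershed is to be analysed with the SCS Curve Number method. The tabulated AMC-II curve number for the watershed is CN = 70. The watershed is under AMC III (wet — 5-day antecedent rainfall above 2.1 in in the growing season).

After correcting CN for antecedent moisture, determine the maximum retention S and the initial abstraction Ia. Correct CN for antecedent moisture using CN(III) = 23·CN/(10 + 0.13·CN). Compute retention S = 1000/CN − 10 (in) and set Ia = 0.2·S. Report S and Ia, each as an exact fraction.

Wet (AMC III): CN(III) = 23·70/(10 + 0.13·70) = 1610/(191/10) = 16100/191 ≈ 84.293
Max retention: S = 1000/(16100/191) − 10 = 300/161 in (≈ 1.863 in)
Ia = 0.2·(300/161) = 60/161 in ≈ 0.373 in

S = 300/161 in ≈ 1.863 in; Ia = 60/161 in ≈ 0.373 in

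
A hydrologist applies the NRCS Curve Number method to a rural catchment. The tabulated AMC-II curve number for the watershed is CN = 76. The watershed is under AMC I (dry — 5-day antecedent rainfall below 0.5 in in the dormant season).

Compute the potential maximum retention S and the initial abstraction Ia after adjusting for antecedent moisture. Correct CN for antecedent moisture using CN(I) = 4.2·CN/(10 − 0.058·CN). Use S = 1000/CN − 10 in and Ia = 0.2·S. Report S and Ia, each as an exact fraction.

Adjust CN=76 to AMC I: 4.2·76/(10 − 0.058·76) → (1596/5) ÷ (699/125) = 13300/233 ≈ 57.082
Retention S: 1000/CN − 10 with CN=57.082 → S = 1000/133 ≈ 7.519 in
Initial abstraction Ia = S/5 = (1000/133)/5 = 200/133 ≈ 1.504 in

S = 1000/133 in ≈ 7.519 in; Ia = 200/133 in ≈ 1.504 in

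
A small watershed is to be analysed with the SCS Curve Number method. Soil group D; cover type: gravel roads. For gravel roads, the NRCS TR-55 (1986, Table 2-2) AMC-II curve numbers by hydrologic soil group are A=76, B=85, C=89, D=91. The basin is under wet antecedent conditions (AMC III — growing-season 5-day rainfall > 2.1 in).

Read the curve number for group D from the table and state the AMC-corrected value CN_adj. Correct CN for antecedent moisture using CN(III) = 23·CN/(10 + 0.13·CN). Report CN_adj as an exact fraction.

NRCS table: gravel roads, soil group D → CN(II) = 91
Adjust CN=91 to AMC III: 23·91/(10 + 0.13·91) → 2093 ÷ (2183/100) = 209300/2183 ≈ 95.877

CN_adj = 209300/2183 ≈ 95.877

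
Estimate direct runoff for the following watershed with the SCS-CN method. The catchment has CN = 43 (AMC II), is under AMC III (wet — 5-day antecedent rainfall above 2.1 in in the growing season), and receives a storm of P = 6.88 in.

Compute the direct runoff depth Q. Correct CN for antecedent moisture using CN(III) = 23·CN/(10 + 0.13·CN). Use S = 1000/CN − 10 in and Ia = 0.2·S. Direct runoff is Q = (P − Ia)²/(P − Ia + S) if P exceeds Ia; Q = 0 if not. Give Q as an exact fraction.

CN(III) from CN(II)=43: (23·43)/(10 + 0.13·43) = 98900/1559 ≈ 63.438
Retention S: 1000/CN − 10 with CN=63.438 → S = 5700/989 ≈ 5.763 in
Initial abstraction Ia = S/5 = (5700/989)/5 = 1140/989 ≈ 1.153 in
Since P=6.880 > Ia=1.153: effective rainfall P−Ia = 141608/24725 in
Runoff Q = (P−Ia)²/(P−Ia+S) = (5.727)²/(5.727+5.763) = 5013206416/1756142575 ≈ 2.855 in

Q = 5013206416/1756142575 in ≈ 2.855 in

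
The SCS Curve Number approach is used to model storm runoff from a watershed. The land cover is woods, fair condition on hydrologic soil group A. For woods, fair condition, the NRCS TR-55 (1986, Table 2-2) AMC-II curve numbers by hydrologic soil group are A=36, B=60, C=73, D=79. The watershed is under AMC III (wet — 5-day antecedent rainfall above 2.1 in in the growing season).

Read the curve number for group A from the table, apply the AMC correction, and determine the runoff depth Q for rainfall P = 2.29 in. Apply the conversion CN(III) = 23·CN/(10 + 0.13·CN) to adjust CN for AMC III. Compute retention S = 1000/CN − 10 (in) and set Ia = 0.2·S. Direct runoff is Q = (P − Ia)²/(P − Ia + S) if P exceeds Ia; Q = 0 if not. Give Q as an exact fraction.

NRCS table: woods, fair condition, soil group A → CN(II) = 36
CN(III) from CN(II)=36: (23·36)/(10 + 0.13·36) = 20700/367 ≈ 56.403
Max retention: S = 1000/(20700/367) − 10 = 1600/207 in (≈ 7.729 in)
Ia = 0.2·(1600/207) = 320/207 in ≈ 1.546 in
Since P=2.290 > Ia=1.546: effective rainfall P−Ia = 15403/20700 in
Runoff Q = (P−Ia)²/(P−Ia+S) = (0.744)²/(0.744+7.729) = 237252409/3630842100 ≈ 0.065 in

Q = 237252409/3630842100 in ≈ 0.065 in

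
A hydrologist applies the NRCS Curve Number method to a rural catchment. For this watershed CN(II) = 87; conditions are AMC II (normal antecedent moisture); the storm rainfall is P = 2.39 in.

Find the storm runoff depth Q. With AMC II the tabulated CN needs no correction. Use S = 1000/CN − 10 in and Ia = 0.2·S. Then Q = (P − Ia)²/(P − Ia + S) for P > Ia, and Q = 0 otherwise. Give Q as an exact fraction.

Average conditions: CN = 87 (no AMC adjustment).
Retention S: 1000/CN − 10 with CN=87.000 → S = 130/87 ≈ 1.494 in
Initial abstraction Ia = S/5 = (130/87)/5 = 26/87 ≈ 0.299 in
P − Ia = 2.390 − 0.299 = 18193/8700 ≈ 2.091 in (> 0, runoff occurs)
Q: (18193/8700)² ÷ (31193/8700) = 330985249/271379100 in (≈ 1.220 in)

Q = 330985249/271379100 in ≈ 1.220 in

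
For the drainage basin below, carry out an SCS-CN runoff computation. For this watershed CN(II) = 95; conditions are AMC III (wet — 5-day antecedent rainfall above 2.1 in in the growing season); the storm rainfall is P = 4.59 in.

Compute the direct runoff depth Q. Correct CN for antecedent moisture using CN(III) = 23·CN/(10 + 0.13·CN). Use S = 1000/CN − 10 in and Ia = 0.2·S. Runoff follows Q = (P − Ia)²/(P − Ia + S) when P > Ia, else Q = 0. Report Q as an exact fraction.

Wet (AMC III): CN(III) = 23·95/(10 + 0.13·95) = 2185/(447/20) = 43700/447 ≈ 97.763
S = 1000/(43700/447) − 10 = 100/437 in ≈ 0.229 in
Ia = 0.2S: 0.2·0.229 = 0.046 in (exactly 20/437)
Excess rainfall: 4.590 − 0.046 = 4.544 in; P > Ia so Q > 0
Runoff Q = (P−Ia)²/(P−Ia+S) = (4.544)²/(4.544+0.229) = 39435207889/9115077100 ≈ 4.326 in

Q = 39435207889/9115077100 in ≈ 4.326 in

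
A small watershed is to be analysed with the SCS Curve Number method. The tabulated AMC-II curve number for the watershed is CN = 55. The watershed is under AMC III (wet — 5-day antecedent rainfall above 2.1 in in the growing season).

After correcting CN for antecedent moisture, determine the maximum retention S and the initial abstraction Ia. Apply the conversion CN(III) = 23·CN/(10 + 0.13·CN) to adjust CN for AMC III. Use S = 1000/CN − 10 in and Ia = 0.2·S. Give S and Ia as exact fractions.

Adjust CN=55 to AMC III: 23·55/(10 + 0.13·55) → 1265 ÷ (343/20) = 25300/343 ≈ 73.761
Retention S: 1000/CN − 10 with CN=73.761 → S = 900/253 ≈ 3.557 in
Initial abstraction Ia = S/5 = (900/253)/5 = 180/253 ≈ 0.711 in

S = 900/253 in ≈ 3.557 in; Ia = 180/253 in ≈ 0.711 in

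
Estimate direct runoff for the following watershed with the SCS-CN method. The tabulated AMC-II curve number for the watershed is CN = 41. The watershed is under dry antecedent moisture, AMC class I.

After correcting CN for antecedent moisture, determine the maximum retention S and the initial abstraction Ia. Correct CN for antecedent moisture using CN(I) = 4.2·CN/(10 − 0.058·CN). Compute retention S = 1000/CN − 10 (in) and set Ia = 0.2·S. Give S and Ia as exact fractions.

CN(I) from CN(II)=41: (4.2·41)/(10 − 0.058·41) = 86100/3811 ≈ 22.592
S = 1000/(86100/3811) − 10 = 29500/861 in ≈ 34.262 in
Ia = 0.2·(29500/861) = 5900/861 in ≈ 6.852 in

S = 29500/861 in ≈ 34.262 in; Ia = 5900/861 in ≈ 6.852 in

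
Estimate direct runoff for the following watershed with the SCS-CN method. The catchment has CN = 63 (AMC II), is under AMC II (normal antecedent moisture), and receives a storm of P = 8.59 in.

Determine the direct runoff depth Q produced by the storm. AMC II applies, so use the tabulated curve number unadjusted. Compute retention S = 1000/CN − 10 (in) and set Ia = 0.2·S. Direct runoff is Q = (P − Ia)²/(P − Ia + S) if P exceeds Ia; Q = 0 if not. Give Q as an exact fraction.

Average conditions: CN = 63 (no AMC adjustment).
S = 1000/63 − 10 = 370/63 in ≈ 5.873 in
Ia = 0.2S: 0.2·5.873 = 1.175 in (exactly 74/63)
Excess rainfall: 8.590 − 1.175 = 7.415 in; P > Ia so Q > 0
Runoff Q = (P−Ia)²/(P−Ia+S) = (7.415)²/(7.415+5.873) = 2182478089/527417100 ≈ 4.138 in

Q = 2182478089/527417100 in ≈ 4.138 in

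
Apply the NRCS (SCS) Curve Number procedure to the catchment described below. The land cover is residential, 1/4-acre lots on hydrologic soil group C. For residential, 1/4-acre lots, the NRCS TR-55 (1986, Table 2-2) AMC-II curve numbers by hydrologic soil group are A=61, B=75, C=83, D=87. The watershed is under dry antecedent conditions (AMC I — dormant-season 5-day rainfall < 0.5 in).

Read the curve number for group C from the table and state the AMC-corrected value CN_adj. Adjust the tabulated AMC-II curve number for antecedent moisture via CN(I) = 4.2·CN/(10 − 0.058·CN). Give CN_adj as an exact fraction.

CN_adj = 174300/2593 ≈ 67.219

NRCS table: residential, 1/4-acre lots, soil group C → CN(II) = 83
CN(I) from CN(II)=83: (4.2·83)/(10 − 0.058·83) = 174300/2593 ≈ 67.219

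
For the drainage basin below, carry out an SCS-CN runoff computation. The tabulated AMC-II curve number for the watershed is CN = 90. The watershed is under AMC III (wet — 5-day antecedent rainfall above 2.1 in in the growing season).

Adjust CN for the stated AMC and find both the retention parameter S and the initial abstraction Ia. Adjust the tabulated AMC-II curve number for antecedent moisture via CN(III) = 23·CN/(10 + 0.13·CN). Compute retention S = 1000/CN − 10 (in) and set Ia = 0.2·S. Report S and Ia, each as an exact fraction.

Adjust CN=90 to AMC III: 23·90/(10 + 0.13·90) → 2070 ÷ (217/10) = 20700/217 ≈ 95.392
Retention S: 1000/CN − 10 with CN=95.392 → S = 100/207 ≈ 0.483 in
Initial abstraction Ia = S/5 = (100/207)/5 = 20/207 ≈ 0.097 in

S = 100/207 in ≈ 0.483 in; Ia = 20/207 in ≈ 0.097 in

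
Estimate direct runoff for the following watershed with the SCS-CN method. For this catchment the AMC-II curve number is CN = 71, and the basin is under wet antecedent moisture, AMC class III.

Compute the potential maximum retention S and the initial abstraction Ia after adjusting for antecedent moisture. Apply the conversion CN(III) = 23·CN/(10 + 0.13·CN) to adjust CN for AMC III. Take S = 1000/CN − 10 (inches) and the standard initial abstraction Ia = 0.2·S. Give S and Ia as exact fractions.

Adjust CN=71 to AMC III: 23·71/(10 + 0.13·71) → 1633 ÷ (1923/100) = 163300/1923 ≈ 84.919
Retention S: 1000/CN − 10 with CN=84.919 → S = 2900/1633 ≈ 1.776 in
Ia = 0.2·(2900/1633) = 580/1633 in ≈ 0.355 in

S = 2900/1633 in ≈ 1.776 in; Ia = 580/1633 in ≈ 0.355 in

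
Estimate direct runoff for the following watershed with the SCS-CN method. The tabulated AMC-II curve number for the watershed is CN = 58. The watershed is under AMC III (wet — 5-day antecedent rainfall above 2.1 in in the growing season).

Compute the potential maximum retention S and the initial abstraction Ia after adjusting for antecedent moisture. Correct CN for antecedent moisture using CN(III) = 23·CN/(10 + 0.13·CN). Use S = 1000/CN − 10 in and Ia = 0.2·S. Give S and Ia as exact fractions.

S = 2100/667 in ≈ 3.148 in; Ia = 420/667 in ≈ 0.630 in

CN(III) from CN(II)=58: (23·58)/(10 + 0.13·58) = 66700/877 ≈ 76.055
Max retention: S = 1000/(66700/877) − 10 = 2100/667 in (≈ 3.148 in)
Initial abstraction Ia = S/5 = (2100/667)/5 = 420/667 ≈ 0.630 in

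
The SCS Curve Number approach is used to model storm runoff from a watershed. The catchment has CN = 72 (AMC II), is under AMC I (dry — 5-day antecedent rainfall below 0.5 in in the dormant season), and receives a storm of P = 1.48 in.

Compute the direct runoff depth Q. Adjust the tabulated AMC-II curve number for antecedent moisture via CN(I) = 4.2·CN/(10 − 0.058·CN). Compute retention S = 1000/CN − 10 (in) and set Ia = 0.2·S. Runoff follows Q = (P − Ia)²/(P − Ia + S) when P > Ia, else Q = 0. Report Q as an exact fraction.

Adjust CN=72 to AMC I: 4.2·72/(10 − 0.058·72) → (1512/5) ÷ (728/125) = 675/13 ≈ 51.923
Retention S: 1000/CN − 10 with CN=51.923 → S = 250/27 ≈ 9.259 in
Ia = 0.2S: 0.2·9.259 = 1.852 in (exactly 50/27)
P = 1.480 ≤ Ia = 1.852 in: entire storm abstracted, Q = 0.

Q = 0 in ≈ 0.000 in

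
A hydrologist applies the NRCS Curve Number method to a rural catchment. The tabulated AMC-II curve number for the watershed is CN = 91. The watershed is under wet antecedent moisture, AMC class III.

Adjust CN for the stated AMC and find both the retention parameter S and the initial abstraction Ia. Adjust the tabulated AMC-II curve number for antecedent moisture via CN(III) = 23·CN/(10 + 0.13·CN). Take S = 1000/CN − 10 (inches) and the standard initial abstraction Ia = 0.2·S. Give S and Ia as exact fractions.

S = 900/2093 in ≈ 0.430 in; Ia = 180/2093 in ≈ 0.086 in

Wet (AMC III): CN(III) = 23·91/(10 + 0.13·91) = 2093/(2183/100) = 209300/2183 ≈ 95.877
S = 1000/(209300/2183) − 10 = 900/2093 in ≈ 0.430 in
Ia = 0.2·(900/2093) = 180/2093 in ≈ 0.086 in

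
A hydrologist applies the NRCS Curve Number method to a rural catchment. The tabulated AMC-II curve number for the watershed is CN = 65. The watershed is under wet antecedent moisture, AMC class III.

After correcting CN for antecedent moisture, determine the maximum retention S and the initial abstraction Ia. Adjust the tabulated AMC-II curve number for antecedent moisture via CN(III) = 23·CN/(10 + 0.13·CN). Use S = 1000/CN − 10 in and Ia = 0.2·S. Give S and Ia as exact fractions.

Adjust CN=65 to AMC III: 23·65/(10 + 0.13·65) → 1495 ÷ (369/20) = 29900/369 ≈ 81.030
Retention S: 1000/CN − 10 with CN=81.030 → S = 700/299 ≈ 2.341 in
Ia = 0.2S: 0.2·2.341 = 0.468 in (exactly 140/299)

S = 700/299 in ≈ 2.341 in; Ia = 140/299 in ≈ 0.468 in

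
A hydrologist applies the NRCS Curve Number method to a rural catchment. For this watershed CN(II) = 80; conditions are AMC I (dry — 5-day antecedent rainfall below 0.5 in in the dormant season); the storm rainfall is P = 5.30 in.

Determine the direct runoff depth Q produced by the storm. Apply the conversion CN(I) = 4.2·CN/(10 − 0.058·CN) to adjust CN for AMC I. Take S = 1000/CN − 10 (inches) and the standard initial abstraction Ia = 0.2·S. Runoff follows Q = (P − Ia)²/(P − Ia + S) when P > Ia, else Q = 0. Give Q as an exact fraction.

Adjust CN=80 to AMC I: 4.2·80/(10 − 0.058·80) → 336 ÷ (134/25) = 4200/67 ≈ 62.687
S = 1000/(4200/67) − 10 = 125/21 in ≈ 5.952 in
Ia = 0.2·(125/21) = 25/21 in ≈ 1.190 in
Excess rainfall: 5.300 − 1.190 = 4.110 in; P > Ia so Q > 0
Runoff Q = (P−Ia)²/(P−Ia+S) = (4.110)²/(4.110+5.952) = 744769/443730 ≈ 1.678 in

Q = 744769/443730 in ≈ 1.678 in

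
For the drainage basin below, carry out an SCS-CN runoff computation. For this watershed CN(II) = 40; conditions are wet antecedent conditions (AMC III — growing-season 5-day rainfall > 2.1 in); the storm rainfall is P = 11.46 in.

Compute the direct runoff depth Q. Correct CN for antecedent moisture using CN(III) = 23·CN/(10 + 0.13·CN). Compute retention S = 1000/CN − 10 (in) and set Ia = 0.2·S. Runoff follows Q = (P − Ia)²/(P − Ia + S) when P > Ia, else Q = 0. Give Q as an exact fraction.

Wet (AMC III): CN(III) = 23·40/(10 + 0.13·40) = 920/(76/5) = 1150/19 ≈ 60.526
Max retention: S = 1000/(1150/19) − 10 = 150/23 in (≈ 6.522 in)
Ia = 0.2S: 0.2·6.522 = 1.304 in (exactly 30/23)
Excess rainfall: 11.460 − 1.304 = 10.156 in; P > Ia so Q > 0
Q = (11679/1150)²/((11679/1150) + 150/23) = (136399041/1322500)/(19179/1150) = 15155449/2450650 in ≈ 6.184 in

Q = 15155449/2450650 in ≈ 6.184 in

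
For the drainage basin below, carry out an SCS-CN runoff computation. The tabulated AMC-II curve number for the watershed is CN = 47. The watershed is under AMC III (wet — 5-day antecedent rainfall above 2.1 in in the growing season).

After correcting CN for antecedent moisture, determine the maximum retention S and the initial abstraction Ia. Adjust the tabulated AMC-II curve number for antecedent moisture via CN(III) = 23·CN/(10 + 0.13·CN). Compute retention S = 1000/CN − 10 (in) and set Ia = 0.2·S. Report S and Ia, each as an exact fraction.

Adjust CN=47 to AMC III: 23·47/(10 + 0.13·47) → 1081 ÷ (1611/100) = 108100/1611 ≈ 67.101
Retention S: 1000/CN − 10 with CN=67.101 → S = 5300/1081 ≈ 4.903 in
Ia = 0.2·(5300/1081) = 1060/1081 in ≈ 0.981 in

S = 5300/1081 in ≈ 4.903 in; Ia = 1060/1081 in ≈ 0.981 in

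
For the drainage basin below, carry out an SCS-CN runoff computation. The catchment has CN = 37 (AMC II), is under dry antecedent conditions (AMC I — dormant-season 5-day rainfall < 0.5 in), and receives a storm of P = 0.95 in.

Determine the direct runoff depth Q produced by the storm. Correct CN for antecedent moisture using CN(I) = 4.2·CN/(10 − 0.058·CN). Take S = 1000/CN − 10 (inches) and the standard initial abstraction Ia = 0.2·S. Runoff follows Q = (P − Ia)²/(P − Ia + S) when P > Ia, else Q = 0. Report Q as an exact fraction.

Adjust CN=37 to AMC I: 4.2·37/(10 − 0.058·37) → (777/5) ÷ (3927/500) = 3700/187 ≈ 19.786
Retention S: 1000/CN − 10 with CN=19.786 → S = 1500/37 ≈ 40.541 in
Ia = 0.2·(1500/37) = 300/37 in ≈ 8.108 in
P = 0.950 ≤ Ia = 8.108 in: entire storm abstracted, Q = 0.

Q = 0 in ≈ 0.000 in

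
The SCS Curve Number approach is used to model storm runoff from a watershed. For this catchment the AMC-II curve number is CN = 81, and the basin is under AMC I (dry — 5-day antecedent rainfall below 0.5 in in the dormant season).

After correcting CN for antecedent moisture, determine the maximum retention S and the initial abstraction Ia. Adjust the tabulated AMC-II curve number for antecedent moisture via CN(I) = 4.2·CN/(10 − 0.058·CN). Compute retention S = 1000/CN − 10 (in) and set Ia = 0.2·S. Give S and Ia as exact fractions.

CN(I) from CN(II)=81: (4.2·81)/(10 − 0.058·81) = 170100/2651 ≈ 64.164
Max retention: S = 1000/(170100/2651) − 10 = 9500/1701 in (≈ 5.585 in)
Initial abstraction Ia = S/5 = (9500/1701)/5 = 1900/1701 ≈ 1.117 in

S = 9500/1701 in ≈ 5.585 in; Ia = 1900/1701 in ≈ 1.117 in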